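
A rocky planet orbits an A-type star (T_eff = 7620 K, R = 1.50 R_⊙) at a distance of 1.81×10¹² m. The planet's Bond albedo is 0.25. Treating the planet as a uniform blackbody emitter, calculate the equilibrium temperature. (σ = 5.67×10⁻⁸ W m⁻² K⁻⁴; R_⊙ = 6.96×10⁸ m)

T_eq ≈ 120 K

R_⋆ = 1.50 × 6.96×10⁸ = 1.04×10⁹ m.
L = 4πR_⋆²σT_⋆⁴ = 4π(1.04×10⁹)² × 5.67×10⁻⁸ × (7620)⁴ = 2.62×10²⁷ W.
S = L/(4πd²) = 63.6 W m⁻².
Energy balance: absorbed = emitted ⇒ πR²·S(1−A) = 4πR²·σT_eq⁴, so T_eq⁴ = S(1−A)/(4σ).
T_eq = [63.6 × 0.75 / (4 × 5.67×10⁻⁸)]^(1/4) = (2.10×10⁸)^(1/4) = 120 K.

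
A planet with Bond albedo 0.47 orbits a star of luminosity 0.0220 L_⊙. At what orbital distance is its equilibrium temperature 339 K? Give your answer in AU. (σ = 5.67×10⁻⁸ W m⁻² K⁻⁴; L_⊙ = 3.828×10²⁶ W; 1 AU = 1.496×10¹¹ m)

d ≈ 0.0728 AU

L = 0.0220 × 3.828×10²⁶ = 8.42×10²⁴ W.
From T_eq⁴ = L(1−A)/(16πσd²): d = √[L(1−A)/(16πσT_eq⁴)].
d = √[8.42×10²⁴ × 0.53 / (16π × 5.67×10⁻⁸ × (339)⁴)] = 1.09×10¹⁰ m = 0.0728 AU.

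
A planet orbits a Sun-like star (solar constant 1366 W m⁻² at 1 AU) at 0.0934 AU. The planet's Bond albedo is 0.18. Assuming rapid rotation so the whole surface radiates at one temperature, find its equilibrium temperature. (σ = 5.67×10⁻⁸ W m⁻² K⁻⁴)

T_eq ≈ 867 K

Flux at 0.0934 AU: S = 1366/0.0934² = 1.57×10⁵ W m⁻².
Energy balance: absorbed = emitted ⇒ πR²·S(1−A) = 4πR²·σT_eq⁴, so T_eq⁴ = S(1−A)/(4σ).
T_eq = [1.57×10⁵ × 0.82 / (4 × 5.67×10⁻⁸)]^(1/4) = (5.66×10¹¹)^(1/4) = 867 K.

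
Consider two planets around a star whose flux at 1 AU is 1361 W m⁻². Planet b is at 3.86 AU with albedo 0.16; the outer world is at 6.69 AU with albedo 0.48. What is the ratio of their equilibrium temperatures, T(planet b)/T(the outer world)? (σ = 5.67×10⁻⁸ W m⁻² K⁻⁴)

T_eq = [S₀(1−A)/(4σd²)]^(1/4), so T ∝ (1−A)^(1/4) / √d.
T₁ = [1361×0.84/(4×5.67×10⁻⁸×3.86²)]^(1/4) = 135.62 K.
T₂ = [1361×0.52/(4×5.67×10⁻⁸×6.69²)]^(1/4) = 91.38 K.

T₁/T₂ ≈ 1.484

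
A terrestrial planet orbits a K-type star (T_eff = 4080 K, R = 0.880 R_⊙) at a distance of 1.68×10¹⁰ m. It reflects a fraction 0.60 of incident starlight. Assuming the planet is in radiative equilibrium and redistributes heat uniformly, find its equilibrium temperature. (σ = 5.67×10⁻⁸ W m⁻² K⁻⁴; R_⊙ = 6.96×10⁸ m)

T_eq ≈ 438 K

R_⋆ = 0.880 × 6.96×10⁸ = 6.12×10⁸ m.
L = 4πR_⋆²σT_⋆⁴ = 4π(6.12×10⁸)² × 5.67×10⁻⁸ × (4080)⁴ = 7.41×10²⁵ W.
S = L/(4πd²) = 2.09×10⁴ W m⁻².
Energy balance: absorbed = emitted ⇒ πR²·S(1−A) = 4πR²·σT_eq⁴, so T_eq⁴ = S(1−A)/(4σ).
T_eq = [2.09×10⁴ × 0.40 / (4 × 5.67×10⁻⁸)]^(1/4) = (3.68×10¹⁰)^(1/4) = 438 K.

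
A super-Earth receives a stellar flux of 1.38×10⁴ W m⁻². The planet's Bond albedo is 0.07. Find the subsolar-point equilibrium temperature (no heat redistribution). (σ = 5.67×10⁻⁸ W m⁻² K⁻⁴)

At the subsolar point the surface absorbs S(1−A) and emits σT⁴ per unit area — no factor of 4, since only the local patch is in balance.
T = [1.38×10⁴ × 0.93 / 5.67×10⁻⁸]^(1/4) = (2.26×10¹¹)^(1/4) = 690 K.

T_ss ≈ 690 K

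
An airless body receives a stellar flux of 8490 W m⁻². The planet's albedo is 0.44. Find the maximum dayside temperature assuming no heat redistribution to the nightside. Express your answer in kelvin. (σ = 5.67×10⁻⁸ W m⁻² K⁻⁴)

With no redistribution each surface element balances locally: S(1−A) = σT⁴.
T = [8490 × 0.56 / 5.67×10⁻⁸]^(1/4) = (8.39×10¹⁰)^(1/4) = 538 K.

T_ss ≈ 538 K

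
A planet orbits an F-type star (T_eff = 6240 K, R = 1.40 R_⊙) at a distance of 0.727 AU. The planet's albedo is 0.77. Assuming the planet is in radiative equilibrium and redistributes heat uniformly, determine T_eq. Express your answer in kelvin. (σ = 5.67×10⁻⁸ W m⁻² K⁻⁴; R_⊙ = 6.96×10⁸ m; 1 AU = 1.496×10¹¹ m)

R_⋆ = 1.40 × 6.96×10⁸ = 9.74×10⁸ m.
d = 0.727 AU = 1.09×10¹¹ m.
L = 4πR_⋆²σT_⋆⁴ = 4π(9.74×10⁸)² × 5.67×10⁻⁸ × (6240)⁴ = 1.03×10²⁷ W.
S = L/(4πd²) = 6900 W m⁻².
Energy balance: absorbed = emitted ⇒ πR²·S(1−A) = 4πR²·σT_eq⁴, so T_eq⁴ = S(1−A)/(4σ).
T_eq = [6900 × 0.23 / (4 × 5.67×10⁻⁸)]^(1/4) = (7.00×10⁹)^(1/4) = 289 K.

T_eq ≈ 289 K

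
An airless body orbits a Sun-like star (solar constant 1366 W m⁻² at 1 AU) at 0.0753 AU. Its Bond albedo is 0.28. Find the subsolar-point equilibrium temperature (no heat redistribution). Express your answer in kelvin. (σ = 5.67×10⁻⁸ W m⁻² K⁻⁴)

T_ss ≈ 1320 K

Flux at 0.0753 AU: S = 1366/0.0753² = 2.41×10⁵ W m⁻².
At the subsolar point the surface absorbs S(1−A) and emits σT⁴ per unit area — no factor of 4, since only the local patch is in balance.
T = [2.41×10⁵ × 0.72 / 5.67×10⁻⁸]^(1/4) = (3.06×10¹²)^(1/4) = 1320 K.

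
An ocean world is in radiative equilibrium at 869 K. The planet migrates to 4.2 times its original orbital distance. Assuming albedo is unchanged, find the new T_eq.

T_eq ∝ L^(1/4) · d^(−1/2).
T′ = 869 / 4.2^(1/2) = 424 K.

T_eq ≈ 424 K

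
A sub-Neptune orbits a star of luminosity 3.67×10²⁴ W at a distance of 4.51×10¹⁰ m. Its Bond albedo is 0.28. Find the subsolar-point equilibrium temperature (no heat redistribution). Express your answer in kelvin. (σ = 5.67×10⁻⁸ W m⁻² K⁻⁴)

Flux: S = L/(4πd²) = 3.67×10²⁴/(4π×(4.51×10¹⁰)²) = 144 W m⁻².
At the subsolar point the surface absorbs S(1−A) and emits σT⁴ per unit area — no factor of 4, since only the local patch is in balance.
T = [144 × 0.72 / 5.67×10⁻⁸]^(1/4) = (1.82×10⁹)^(1/4) = 207 K.

T_ss ≈ 207 K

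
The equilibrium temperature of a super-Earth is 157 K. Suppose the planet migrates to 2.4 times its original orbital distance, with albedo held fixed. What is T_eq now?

T_eq ≈ 101 K

T_eq ∝ L^(1/4) · d^(−1/2).
T′ = 157 / 2.4^(1/2) = 101 K.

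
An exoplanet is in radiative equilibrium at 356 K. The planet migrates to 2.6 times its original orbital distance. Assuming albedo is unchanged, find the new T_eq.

T_eq ∝ L^(1/4) · d^(−1/2).
T′ = 356 / 2.6^(1/2) = 221 K.

T_eq ≈ 221 K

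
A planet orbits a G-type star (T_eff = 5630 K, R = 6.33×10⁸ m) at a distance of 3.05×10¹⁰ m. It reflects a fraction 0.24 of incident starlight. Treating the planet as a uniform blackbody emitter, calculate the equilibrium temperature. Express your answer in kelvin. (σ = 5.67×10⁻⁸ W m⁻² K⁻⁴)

T_eq ≈ 535 K

L = 4πR_⋆²σT_⋆⁴ = 4π(6.33×10⁸)² × 5.67×10⁻⁸ × (5630)⁴ = 2.87×10²⁶ W.
S = L/(4πd²) = 2.45×10⁴ W m⁻².
Energy balance: absorbed = emitted ⇒ πR²·S(1−A) = 4πR²·σT_eq⁴, so T_eq⁴ = S(1−A)/(4σ).
T_eq = [2.45×10⁴ × 0.76 / (4 × 5.67×10⁻⁸)]^(1/4) = (8.22×10¹⁰)^(1/4) = 535 K.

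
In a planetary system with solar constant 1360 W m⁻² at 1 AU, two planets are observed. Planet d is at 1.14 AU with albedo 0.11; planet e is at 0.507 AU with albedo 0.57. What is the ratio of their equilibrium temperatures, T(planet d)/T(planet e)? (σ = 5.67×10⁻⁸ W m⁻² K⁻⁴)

T₁/T₂ ≈ 0.800

T_eq = [S₀(1−A)/(4σd²)]^(1/4), so T ∝ (1−A)^(1/4) / √d.
T₁ = [1360×0.89/(4×5.67×10⁻⁸×1.14²)]^(1/4) = 253.14 K.
T₂ = [1360×0.43/(4×5.67×10⁻⁸×0.507²)]^(1/4) = 316.47 K.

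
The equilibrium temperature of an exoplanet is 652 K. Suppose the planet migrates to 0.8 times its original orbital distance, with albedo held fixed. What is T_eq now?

T_eq ≈ 729 K

T_eq ∝ L^(1/4) · d^(−1/2).
T′ = 652 / 0.8^(1/2) = 729 K.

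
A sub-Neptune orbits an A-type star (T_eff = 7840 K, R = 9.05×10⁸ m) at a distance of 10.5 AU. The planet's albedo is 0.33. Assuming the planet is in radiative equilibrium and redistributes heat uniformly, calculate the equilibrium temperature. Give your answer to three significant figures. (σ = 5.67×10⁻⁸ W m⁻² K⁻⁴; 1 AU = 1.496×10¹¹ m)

T_eq ≈ 120 K

d = 10.5 AU = 1.57×10¹² m.
L = 4πR_⋆²σT_⋆⁴ = 4π(9.05×10⁸)² × 5.67×10⁻⁸ × (7840)⁴ = 2.20×10²⁷ W.
S = L/(4πd²) = 71.1 W m⁻².
Energy balance: absorbed = emitted ⇒ πR²·S(1−A) = 4πR²·σT_eq⁴, so T_eq⁴ = S(1−A)/(4σ).
T_eq = [71.1 × 0.67 / (4 × 5.67×10⁻⁸)]^(1/4) = (2.10×10⁸)^(1/4) = 120 K.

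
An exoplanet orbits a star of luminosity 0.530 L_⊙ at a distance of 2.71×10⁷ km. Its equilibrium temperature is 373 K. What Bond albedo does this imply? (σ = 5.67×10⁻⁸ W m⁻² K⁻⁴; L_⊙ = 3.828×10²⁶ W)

A ≈ 0.80

d = 2.71×10⁷ km = 2.71×10¹⁰ m.
L = 0.530 × 3.828×10²⁶ = 2.03×10²⁶ W.
Flux: S = L/(4πd²) = 2.03×10²⁶/(4π×(2.71×10¹⁰)²) = 2.20×10⁴ W m⁻².
From T_eq⁴ = S(1−A)/(4σ): 1−A = 4σT_eq⁴/S.
1−A = 4 × 5.67×10⁻⁸ × (373)⁴ / 2.20×10⁴ = 0.200.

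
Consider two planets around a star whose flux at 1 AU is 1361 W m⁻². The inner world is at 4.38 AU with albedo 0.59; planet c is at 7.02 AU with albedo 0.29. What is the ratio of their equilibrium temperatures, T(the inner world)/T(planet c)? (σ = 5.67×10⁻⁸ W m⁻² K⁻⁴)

T₁/T₂ ≈ 1.104

T_eq = [S₀(1−A)/(4σd²)]^(1/4), so T ∝ (1−A)^(1/4) / √d.
T₁ = [1361×0.41/(4×5.67×10⁻⁸×4.38²)]^(1/4) = 106.42 K.
T₂ = [1361×0.71/(4×5.67×10⁻⁸×7.02²)]^(1/4) = 96.43 K.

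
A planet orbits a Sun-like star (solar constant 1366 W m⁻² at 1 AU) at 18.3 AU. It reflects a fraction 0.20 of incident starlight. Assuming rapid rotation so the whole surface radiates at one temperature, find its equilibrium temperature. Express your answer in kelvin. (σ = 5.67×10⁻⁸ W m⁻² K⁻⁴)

Flux at 18.3 AU: S = 1366/18.3² = 4.08 W m⁻².
Energy balance: absorbed = emitted ⇒ πR²·S(1−A) = 4πR²·σT_eq⁴, so T_eq⁴ = S(1−A)/(4σ).
T_eq = [4.08 × 0.80 / (4 × 5.67×10⁻⁸)]^(1/4) = (1.44×10⁷)^(1/4) = 61.6 K.

T_eq ≈ 61.6 K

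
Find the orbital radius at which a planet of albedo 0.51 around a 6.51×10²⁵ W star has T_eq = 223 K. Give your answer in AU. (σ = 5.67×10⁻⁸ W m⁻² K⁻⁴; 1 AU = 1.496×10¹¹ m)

d ≈ 0.450 AU

From T_eq⁴ = L(1−A)/(16πσd²): d = √[L(1−A)/(16πσT_eq⁴)].
d = √[6.51×10²⁵ × 0.49 / (16π × 5.67×10⁻⁸ × (223)⁴)] = 6.73×10¹⁰ m = 0.450 AU.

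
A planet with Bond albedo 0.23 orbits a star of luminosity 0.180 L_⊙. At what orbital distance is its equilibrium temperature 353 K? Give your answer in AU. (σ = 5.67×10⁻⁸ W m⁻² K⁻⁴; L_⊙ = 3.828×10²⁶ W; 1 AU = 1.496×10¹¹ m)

L = 0.180 × 3.828×10²⁶ = 6.89×10²⁵ W.
From T_eq⁴ = L(1−A)/(16πσd²): d = √[L(1−A)/(16πσT_eq⁴)].
d = √[6.89×10²⁵ × 0.77 / (16π × 5.67×10⁻⁸ × (353)⁴)] = 3.46×10¹⁰ m = 0.231 AU.

d ≈ 0.231 AU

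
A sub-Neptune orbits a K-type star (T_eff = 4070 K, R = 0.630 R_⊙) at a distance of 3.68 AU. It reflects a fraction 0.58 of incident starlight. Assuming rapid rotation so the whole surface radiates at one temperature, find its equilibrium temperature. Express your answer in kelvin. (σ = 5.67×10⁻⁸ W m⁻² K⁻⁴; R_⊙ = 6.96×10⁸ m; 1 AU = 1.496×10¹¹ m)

R_⋆ = 0.630 × 6.96×10⁸ = 4.38×10⁸ m.
d = 3.68 AU = 5.51×10¹¹ m.
L = 4πR_⋆²σT_⋆⁴ = 4π(4.38×10⁸)² × 5.67×10⁻⁸ × (4070)⁴ = 3.76×10²⁵ W.
S = L/(4πd²) = 9.87 W m⁻².
Energy balance: absorbed = emitted ⇒ πR²·S(1−A) = 4πR²·σT_eq⁴, so T_eq⁴ = S(1−A)/(4σ).
T_eq = [9.87 × 0.42 / (4 × 5.67×10⁻⁸)]^(1/4) = (1.83×10⁷)^(1/4) = 65.4 K.

T_eq ≈ 65.4 K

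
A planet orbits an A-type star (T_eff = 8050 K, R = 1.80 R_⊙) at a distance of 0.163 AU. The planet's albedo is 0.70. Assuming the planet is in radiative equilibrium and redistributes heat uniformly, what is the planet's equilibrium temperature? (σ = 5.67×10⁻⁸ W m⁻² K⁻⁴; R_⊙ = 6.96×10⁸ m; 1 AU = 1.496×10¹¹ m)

T_eq ≈ 955 K

R_⋆ = 1.80 × 6.96×10⁸ = 1.25×10⁹ m.
d = 0.163 AU = 2.44×10¹⁰ m.
L = 4πR_⋆²σT_⋆⁴ = 4π(1.25×10⁹)² × 5.67×10⁻⁸ × (8050)⁴ = 4.70×10²⁷ W.
S = L/(4πd²) = 6.28×10⁵ W m⁻².
Energy balance: absorbed = emitted ⇒ πR²·S(1−A) = 4πR²·σT_eq⁴, so T_eq⁴ = S(1−A)/(4σ).
T_eq = [6.28×10⁵ × 0.30 / (4 × 5.67×10⁻⁸)]^(1/4) = (8.31×10¹¹)^(1/4) = 955 K.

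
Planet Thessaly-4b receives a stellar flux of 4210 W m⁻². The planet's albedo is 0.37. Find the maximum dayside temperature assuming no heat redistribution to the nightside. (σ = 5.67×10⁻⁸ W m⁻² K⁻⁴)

With no redistribution each surface element balances locally: S(1−A) = σT⁴.
T = [4210 × 0.63 / 5.67×10⁻⁸]^(1/4) = (4.68×10¹⁰)^(1/4) = 465 K.

T_ss ≈ 465 K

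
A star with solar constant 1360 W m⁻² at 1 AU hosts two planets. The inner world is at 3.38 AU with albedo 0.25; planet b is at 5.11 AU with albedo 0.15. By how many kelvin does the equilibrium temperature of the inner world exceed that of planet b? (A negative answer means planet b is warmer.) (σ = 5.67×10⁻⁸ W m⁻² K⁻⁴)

ΔT ≈ 22.7 K

T_eq = [S₀(1−A)/(4σd²)]^(1/4), so T ∝ (1−A)^(1/4) / √d.
T₁ = [1360×0.75/(4×5.67×10⁻⁸×3.38²)]^(1/4) = 140.86 K.
T₂ = [1360×0.85/(4×5.67×10⁻⁸×5.11²)]^(1/4) = 118.20 K.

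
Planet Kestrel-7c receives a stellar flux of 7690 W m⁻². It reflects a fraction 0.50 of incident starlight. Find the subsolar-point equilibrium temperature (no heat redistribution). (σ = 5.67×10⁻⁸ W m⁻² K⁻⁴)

T_ss ≈ 510 K

At the subsolar point the surface absorbs S(1−A) and emits σT⁴ per unit area — no factor of 4, since only the local patch is in balance.
T = [7690 × 0.50 / 5.67×10⁻⁸]^(1/4) = (6.78×10¹⁰)^(1/4) = 510 K.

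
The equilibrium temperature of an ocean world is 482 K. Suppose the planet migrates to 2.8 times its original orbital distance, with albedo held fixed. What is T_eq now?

T_eq ∝ L^(1/4) · d^(−1/2).
T′ = 482 / 2.8^(1/2) = 288 K.

T_eq ≈ 288 K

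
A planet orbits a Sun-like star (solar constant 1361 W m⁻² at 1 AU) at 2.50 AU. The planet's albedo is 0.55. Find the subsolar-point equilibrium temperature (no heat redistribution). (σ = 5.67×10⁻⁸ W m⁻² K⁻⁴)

Flux at 2.50 AU: S = 1361/2.50² = 218 W m⁻².
At the subsolar point the surface absorbs S(1−A) and emits σT⁴ per unit area — no factor of 4, since only the local patch is in balance.
T = [218 × 0.45 / 5.67×10⁻⁸]^(1/4) = (1.73×10⁹)^(1/4) = 204 K.

T_ss ≈ 204 K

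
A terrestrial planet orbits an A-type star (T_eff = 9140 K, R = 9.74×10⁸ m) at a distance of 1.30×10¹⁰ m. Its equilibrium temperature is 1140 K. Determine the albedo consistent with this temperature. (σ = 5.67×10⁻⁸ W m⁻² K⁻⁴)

L = 4πR_⋆²σT_⋆⁴ = 4π(9.74×10⁸)² × 5.67×10⁻⁸ × (9140)⁴ = 4.72×10²⁷ W.
S = L/(4πd²) = 2.22×10⁶ W m⁻².
From T_eq⁴ = S(1−A)/(4σ): 1−A = 4σT_eq⁴/S.
1−A = 4 × 5.67×10⁻⁸ × (1140)⁴ / 2.22×10⁶ = 0.172.

A ≈ 0.83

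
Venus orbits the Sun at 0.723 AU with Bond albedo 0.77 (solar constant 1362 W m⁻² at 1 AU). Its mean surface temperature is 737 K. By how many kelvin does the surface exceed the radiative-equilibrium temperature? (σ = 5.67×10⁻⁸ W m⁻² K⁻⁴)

S = 1362/0.723² = 2606 W m⁻².
T_eq = [S(1−A)/(4σ)]^(1/4) = [2606×0.23/(4×5.67×10⁻⁸)]^(1/4) = 226.7 K.
ΔT = T_surf − T_eq = 737 − 226.7.

ΔT ≈ 510.3 K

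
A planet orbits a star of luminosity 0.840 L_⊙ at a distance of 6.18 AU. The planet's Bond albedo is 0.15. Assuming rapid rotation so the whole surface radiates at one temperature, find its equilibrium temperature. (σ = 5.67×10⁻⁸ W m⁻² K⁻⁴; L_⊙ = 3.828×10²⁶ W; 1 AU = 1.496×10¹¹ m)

T_eq ≈ 103 K

d = 6.18 AU = 9.25×10¹¹ m.
L = 0.840 × 3.828×10²⁶ = 3.22×10²⁶ W.
Flux: S = L/(4πd²) = 3.22×10²⁶/(4π×(9.25×10¹¹)²) = 29.9 W m⁻².
Energy balance: absorbed = emitted ⇒ πR²·S(1−A) = 4πR²·σT_eq⁴, so T_eq⁴ = S(1−A)/(4σ).
T_eq = [29.9 × 0.85 / (4 × 5.67×10⁻⁸)]^(1/4) = (1.12×10⁸)^(1/4) = 103 K.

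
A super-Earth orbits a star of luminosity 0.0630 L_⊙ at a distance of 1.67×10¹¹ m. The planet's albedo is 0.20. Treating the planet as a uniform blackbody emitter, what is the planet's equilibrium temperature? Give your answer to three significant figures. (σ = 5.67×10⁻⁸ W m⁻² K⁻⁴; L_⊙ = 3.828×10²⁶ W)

L = 0.0630 × 3.828×10²⁶ = 2.41×10²⁵ W.
Flux: S = L/(4πd²) = 2.41×10²⁵/(4π×(1.67×10¹¹)²) = 68.8 W m⁻².
Energy balance: absorbed = emitted ⇒ πR²·S(1−A) = 4πR²·σT_eq⁴, so T_eq⁴ = S(1−A)/(4σ).
T_eq = [68.8 × 0.80 / (4 × 5.67×10⁻⁸)]^(1/4) = (2.43×10⁸)^(1/4) = 125 K.

T_eq ≈ 125 K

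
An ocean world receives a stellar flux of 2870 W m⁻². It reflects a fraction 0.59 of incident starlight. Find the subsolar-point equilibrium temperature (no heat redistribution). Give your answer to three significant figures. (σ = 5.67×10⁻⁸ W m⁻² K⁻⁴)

T_ss ≈ 380 K

At the subsolar point the surface absorbs S(1−A) and emits σT⁴ per unit area — no factor of 4, since only the local patch is in balance.
T = [2870 × 0.41 / 5.67×10⁻⁸]^(1/4) = (2.08×10¹⁰)^(1/4) = 380 K.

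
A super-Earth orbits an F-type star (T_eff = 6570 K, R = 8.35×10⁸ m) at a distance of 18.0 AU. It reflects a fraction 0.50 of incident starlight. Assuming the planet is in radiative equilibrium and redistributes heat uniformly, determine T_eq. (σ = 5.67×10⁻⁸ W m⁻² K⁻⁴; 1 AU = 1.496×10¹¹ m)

d = 18.0 AU = 2.69×10¹² m.
L = 4πR_⋆²σT_⋆⁴ = 4π(8.35×10⁸)² × 5.67×10⁻⁸ × (6570)⁴ = 9.26×10²⁶ W.
S = L/(4πd²) = 10.2 W m⁻².
Energy balance: absorbed = emitted ⇒ πR²·S(1−A) = 4πR²·σT_eq⁴, so T_eq⁴ = S(1−A)/(4σ).
T_eq = [10.2 × 0.50 / (4 × 5.67×10⁻⁸)]^(1/4) = (2.24×10⁷)^(1/4) = 68.8 K.

T_eq ≈ 68.8 K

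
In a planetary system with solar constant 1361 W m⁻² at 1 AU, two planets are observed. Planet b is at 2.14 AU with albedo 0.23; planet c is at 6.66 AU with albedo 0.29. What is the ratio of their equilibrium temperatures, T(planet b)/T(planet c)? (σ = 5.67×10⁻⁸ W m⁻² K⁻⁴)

T_eq = [S₀(1−A)/(4σd²)]^(1/4), so T ∝ (1−A)^(1/4) / √d.
T₁ = [1361×0.77/(4×5.67×10⁻⁸×2.14²)]^(1/4) = 178.23 K.
T₂ = [1361×0.71/(4×5.67×10⁻⁸×6.66²)]^(1/4) = 99.00 K.

T₁/T₂ ≈ 1.800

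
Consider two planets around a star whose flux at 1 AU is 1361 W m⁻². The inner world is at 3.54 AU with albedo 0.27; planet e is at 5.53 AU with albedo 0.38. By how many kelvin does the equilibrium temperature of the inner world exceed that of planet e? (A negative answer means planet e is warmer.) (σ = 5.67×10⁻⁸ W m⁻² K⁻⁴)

T_eq = [S₀(1−A)/(4σd²)]^(1/4), so T ∝ (1−A)^(1/4) / √d.
T₁ = [1361×0.73/(4×5.67×10⁻⁸×3.54²)]^(1/4) = 136.74 K.
T₂ = [1361×0.62/(4×5.67×10⁻⁸×5.53²)]^(1/4) = 105.02 K.

ΔT ≈ 31.7 K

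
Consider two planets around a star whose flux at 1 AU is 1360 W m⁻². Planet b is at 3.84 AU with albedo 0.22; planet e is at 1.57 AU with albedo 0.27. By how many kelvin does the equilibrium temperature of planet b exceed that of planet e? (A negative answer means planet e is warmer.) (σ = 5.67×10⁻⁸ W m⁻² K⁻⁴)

ΔT ≈ -71.8 K

T_eq = [S₀(1−A)/(4σd²)]^(1/4), so T ∝ (1−A)^(1/4) / √d.
T₁ = [1360×0.78/(4×5.67×10⁻⁸×3.84²)]^(1/4) = 133.45 K.
T₂ = [1360×0.73/(4×5.67×10⁻⁸×1.57²)]^(1/4) = 205.28 K.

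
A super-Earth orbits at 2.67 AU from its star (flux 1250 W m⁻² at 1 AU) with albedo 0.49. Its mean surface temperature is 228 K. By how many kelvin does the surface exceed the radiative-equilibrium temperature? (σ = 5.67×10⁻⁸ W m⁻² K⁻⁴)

S = 1250/2.67² = 175.3 W m⁻².
T_eq = [S(1−A)/(4σ)]^(1/4) = [175.3×0.51/(4×5.67×10⁻⁸)]^(1/4) = 140.9 K.
ΔT = T_surf − T_eq = 228 − 140.9.

ΔT ≈ 87.1 K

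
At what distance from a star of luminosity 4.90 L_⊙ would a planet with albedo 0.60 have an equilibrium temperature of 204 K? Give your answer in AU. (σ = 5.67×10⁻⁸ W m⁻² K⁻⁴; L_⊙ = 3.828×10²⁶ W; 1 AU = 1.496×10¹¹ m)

L = 4.90 × 3.828×10²⁶ = 1.88×10²⁷ W.
From T_eq⁴ = L(1−A)/(16πσd²): d = √[L(1−A)/(16πσT_eq⁴)].
d = √[1.88×10²⁷ × 0.40 / (16π × 5.67×10⁻⁸ × (204)⁴)] = 3.90×10¹¹ m = 2.61 AU.

d ≈ 2.61 AU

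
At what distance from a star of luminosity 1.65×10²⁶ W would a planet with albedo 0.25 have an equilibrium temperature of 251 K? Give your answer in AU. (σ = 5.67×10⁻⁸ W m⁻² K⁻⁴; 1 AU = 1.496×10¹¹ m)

From T_eq⁴ = L(1−A)/(16πσd²): d = √[L(1−A)/(16πσT_eq⁴)].
d = √[1.65×10²⁶ × 0.75 / (16π × 5.67×10⁻⁸ × (251)⁴)] = 1.05×10¹¹ m = 0.699 AU.

d ≈ 0.699 AU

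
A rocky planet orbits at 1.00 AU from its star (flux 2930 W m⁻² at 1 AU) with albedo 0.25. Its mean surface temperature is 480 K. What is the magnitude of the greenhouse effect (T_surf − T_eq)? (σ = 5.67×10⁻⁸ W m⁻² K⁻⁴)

S = 2930/1.00² = 2930 W m⁻².
T_eq = [S(1−A)/(4σ)]^(1/4) = [2930×0.75/(4×5.67×10⁻⁸)]^(1/4) = 313.7 K.
ΔT = T_surf − T_eq = 480 − 313.7.

ΔT ≈ 166.3 K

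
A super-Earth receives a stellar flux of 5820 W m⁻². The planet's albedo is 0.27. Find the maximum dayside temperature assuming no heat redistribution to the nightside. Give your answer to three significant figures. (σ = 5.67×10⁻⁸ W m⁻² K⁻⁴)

T_ss ≈ 523 K

With no redistribution each surface element balances locally: S(1−A) = σT⁴.
T = [5820 × 0.73 / 5.67×10⁻⁸]^(1/4) = (7.49×10¹⁰)^(1/4) = 523 K.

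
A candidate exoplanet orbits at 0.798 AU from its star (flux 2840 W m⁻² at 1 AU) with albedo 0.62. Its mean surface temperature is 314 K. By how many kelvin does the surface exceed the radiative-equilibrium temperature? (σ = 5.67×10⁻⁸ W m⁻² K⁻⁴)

S = 2840/0.798² = 4460 W m⁻².
T_eq = [S(1−A)/(4σ)]^(1/4) = [4460×0.38/(4×5.67×10⁻⁸)]^(1/4) = 294.0 K.
ΔT = T_surf − T_eq = 314 − 294.0.

ΔT ≈ 20.0 K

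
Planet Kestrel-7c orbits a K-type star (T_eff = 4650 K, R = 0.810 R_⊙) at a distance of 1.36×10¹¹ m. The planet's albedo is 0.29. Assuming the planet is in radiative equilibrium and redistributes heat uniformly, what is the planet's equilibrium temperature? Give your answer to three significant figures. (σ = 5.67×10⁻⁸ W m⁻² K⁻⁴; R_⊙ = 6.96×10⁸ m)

R_⋆ = 0.810 × 6.96×10⁸ = 5.64×10⁸ m.
L = 4πR_⋆²σT_⋆⁴ = 4π(5.64×10⁸)² × 5.67×10⁻⁸ × (4650)⁴ = 1.06×10²⁶ W.
S = L/(4πd²) = 456 W m⁻².
Energy balance: absorbed = emitted ⇒ πR²·S(1−A) = 4πR²·σT_eq⁴, so T_eq⁴ = S(1−A)/(4σ).
T_eq = [456 × 0.71 / (4 × 5.67×10⁻⁸)]^(1/4) = (1.43×10⁹)^(1/4) = 194 K.

T_eq ≈ 194 K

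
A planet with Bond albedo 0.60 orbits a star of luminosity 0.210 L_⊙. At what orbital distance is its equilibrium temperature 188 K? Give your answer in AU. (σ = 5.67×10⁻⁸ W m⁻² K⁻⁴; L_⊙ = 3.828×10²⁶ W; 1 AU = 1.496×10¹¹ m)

d ≈ 0.635 AU

L = 0.210 × 3.828×10²⁶ = 8.04×10²⁵ W.
From T_eq⁴ = L(1−A)/(16πσd²): d = √[L(1−A)/(16πσT_eq⁴)].
d = √[8.04×10²⁵ × 0.40 / (16π × 5.67×10⁻⁸ × (188)⁴)] = 9.50×10¹⁰ m = 0.635 AU.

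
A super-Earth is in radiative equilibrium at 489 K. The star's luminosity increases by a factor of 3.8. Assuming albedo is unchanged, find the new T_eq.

T_eq ∝ L^(1/4) · d^(−1/2).
T′ = 489 × 3.8^(1/4) = 683 K.

T_eq ≈ 683 K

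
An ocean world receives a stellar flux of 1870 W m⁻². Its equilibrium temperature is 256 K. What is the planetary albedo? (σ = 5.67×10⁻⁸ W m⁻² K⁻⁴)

A ≈ 0.48

From T_eq⁴ = S(1−A)/(4σ): 1−A = 4σT_eq⁴/S.
1−A = 4 × 5.67×10⁻⁸ × (256)⁴ / 1870 = 0.521.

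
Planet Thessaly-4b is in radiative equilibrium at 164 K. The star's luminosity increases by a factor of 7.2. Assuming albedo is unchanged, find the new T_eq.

T_eq ≈ 269 K

T_eq ∝ L^(1/4) · d^(−1/2).
T′ = 164 × 7.2^(1/4) = 269 K.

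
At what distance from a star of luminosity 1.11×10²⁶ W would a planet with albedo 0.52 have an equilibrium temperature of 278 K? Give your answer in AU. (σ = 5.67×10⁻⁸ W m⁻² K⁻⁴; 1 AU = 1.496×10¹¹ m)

d ≈ 0.374 AU

From T_eq⁴ = L(1−A)/(16πσd²): d = √[L(1−A)/(16πσT_eq⁴)].
d = √[1.11×10²⁶ × 0.48 / (16π × 5.67×10⁻⁸ × (278)⁴)] = 5.59×10¹⁰ m = 0.374 AU.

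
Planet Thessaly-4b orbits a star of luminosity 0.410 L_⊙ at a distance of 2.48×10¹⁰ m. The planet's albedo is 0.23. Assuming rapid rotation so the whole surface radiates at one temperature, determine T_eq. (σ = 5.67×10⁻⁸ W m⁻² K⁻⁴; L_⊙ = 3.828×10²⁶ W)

L = 0.410 × 3.828×10²⁶ = 1.57×10²⁶ W.
Flux: S = L/(4πd²) = 1.57×10²⁶/(4π×(2.48×10¹⁰)²) = 2.03×10⁴ W m⁻².
Energy balance: absorbed = emitted ⇒ πR²·S(1−A) = 4πR²·σT_eq⁴, so T_eq⁴ = S(1−A)/(4σ).
T_eq = [2.03×10⁴ × 0.77 / (4 × 5.67×10⁻⁸)]^(1/4) = (6.89×10¹⁰)^(1/4) = 512 K.

T_eq ≈ 512 K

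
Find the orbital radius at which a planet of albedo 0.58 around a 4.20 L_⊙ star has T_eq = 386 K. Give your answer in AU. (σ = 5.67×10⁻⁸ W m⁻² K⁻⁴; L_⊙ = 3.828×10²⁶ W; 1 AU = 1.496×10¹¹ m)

L = 4.20 × 3.828×10²⁶ = 1.61×10²⁷ W.
From T_eq⁴ = L(1−A)/(16πσd²): d = √[L(1−A)/(16πσT_eq⁴)].
d = √[1.61×10²⁷ × 0.42 / (16π × 5.67×10⁻⁸ × (386)⁴)] = 1.03×10¹¹ m = 0.691 AU.

d ≈ 0.691 AU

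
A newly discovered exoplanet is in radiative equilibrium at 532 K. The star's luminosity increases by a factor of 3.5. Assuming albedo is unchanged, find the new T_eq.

T_eq ∝ L^(1/4) · d^(−1/2).
T′ = 532 × 3.5^(1/4) = 728 K.

T_eq ≈ 728 K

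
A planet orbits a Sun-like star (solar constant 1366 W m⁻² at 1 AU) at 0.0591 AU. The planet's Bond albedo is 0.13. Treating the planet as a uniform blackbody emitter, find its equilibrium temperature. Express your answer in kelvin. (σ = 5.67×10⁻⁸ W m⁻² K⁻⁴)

T_eq ≈ 1110 K

Flux at 0.0591 AU: S = 1366/0.0591² = 3.91×10⁵ W m⁻².
Energy balance: absorbed = emitted ⇒ πR²·S(1−A) = 4πR²·σT_eq⁴, so T_eq⁴ = S(1−A)/(4σ).
T_eq = [3.91×10⁵ × 0.87 / (4 × 5.67×10⁻⁸)]^(1/4) = (1.50×10¹²)^(1/4) = 1110 K.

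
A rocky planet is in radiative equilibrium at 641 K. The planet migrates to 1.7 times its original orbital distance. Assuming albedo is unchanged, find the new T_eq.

T_eq ≈ 492 K

T_eq ∝ L^(1/4) · d^(−1/2).
T′ = 641 / 1.7^(1/2) = 492 K.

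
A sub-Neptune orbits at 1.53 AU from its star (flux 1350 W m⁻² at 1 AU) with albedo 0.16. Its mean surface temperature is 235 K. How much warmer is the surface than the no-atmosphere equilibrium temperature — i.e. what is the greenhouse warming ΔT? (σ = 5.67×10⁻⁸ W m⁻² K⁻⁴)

S = 1350/1.53² = 576.7 W m⁻².
T_eq = [S(1−A)/(4σ)]^(1/4) = [576.7×0.84/(4×5.67×10⁻⁸)]^(1/4) = 215.0 K.
ΔT = T_surf − T_eq = 235 − 215.0.

ΔT ≈ 20.0 K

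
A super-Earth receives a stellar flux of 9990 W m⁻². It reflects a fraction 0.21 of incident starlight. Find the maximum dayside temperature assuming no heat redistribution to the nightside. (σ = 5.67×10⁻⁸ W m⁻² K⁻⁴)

T_ss ≈ 611 K

With no redistribution each surface element balances locally: S(1−A) = σT⁴.
T = [9990 × 0.79 / 5.67×10⁻⁸]^(1/4) = (1.39×10¹¹)^(1/4) = 611 K.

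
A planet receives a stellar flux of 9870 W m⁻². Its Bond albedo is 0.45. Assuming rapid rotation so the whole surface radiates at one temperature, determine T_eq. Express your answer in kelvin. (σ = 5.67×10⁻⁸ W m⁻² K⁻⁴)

Energy balance: absorbed = emitted ⇒ πR²·S(1−A) = 4πR²·σT_eq⁴, so T_eq⁴ = S(1−A)/(4σ).
T_eq = [9870 × 0.55 / (4 × 5.67×10⁻⁸)]^(1/4) = (2.39×10¹⁰)^(1/4) = 393 K.

T_eq ≈ 393 K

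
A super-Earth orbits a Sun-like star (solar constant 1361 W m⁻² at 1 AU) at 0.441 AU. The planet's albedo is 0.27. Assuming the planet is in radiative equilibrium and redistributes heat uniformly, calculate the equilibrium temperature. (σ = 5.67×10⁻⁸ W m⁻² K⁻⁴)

Flux at 0.441 AU: S = 1361/0.441² = 7000 W m⁻².
Energy balance: absorbed = emitted ⇒ πR²·S(1−A) = 4πR²·σT_eq⁴, so T_eq⁴ = S(1−A)/(4σ).
T_eq = [7000 × 0.73 / (4 × 5.67×10⁻⁸)]^(1/4) = (2.25×10¹⁰)^(1/4) = 387 K.

T_eq ≈ 387 K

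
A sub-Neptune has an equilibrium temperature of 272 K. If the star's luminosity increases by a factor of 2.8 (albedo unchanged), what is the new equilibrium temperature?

T_eq ∝ L^(1/4) · d^(−1/2).
T′ = 272 × 2.8^(1/4) = 352 K.

T_eq ≈ 352 K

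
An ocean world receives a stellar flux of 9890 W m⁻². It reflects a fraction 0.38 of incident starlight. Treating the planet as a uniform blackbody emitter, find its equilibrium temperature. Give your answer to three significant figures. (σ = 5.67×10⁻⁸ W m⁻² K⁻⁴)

Energy balance: absorbed = emitted ⇒ πR²·S(1−A) = 4πR²·σT_eq⁴, so T_eq⁴ = S(1−A)/(4σ).
T_eq = [9890 × 0.62 / (4 × 5.67×10⁻⁸)]^(1/4) = (2.70×10¹⁰)^(1/4) = 405 K.

T_eq ≈ 405 K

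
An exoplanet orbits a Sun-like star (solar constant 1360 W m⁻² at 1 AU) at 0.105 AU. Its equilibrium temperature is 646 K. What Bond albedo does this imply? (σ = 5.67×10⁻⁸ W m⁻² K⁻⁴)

A ≈ 0.68

Flux at 0.105 AU: S = 1360/0.105² = 1.23×10⁵ W m⁻².
From T_eq⁴ = S(1−A)/(4σ): 1−A = 4σT_eq⁴/S.
1−A = 4 × 5.67×10⁻⁸ × (646)⁴ / 1.23×10⁵ = 0.320.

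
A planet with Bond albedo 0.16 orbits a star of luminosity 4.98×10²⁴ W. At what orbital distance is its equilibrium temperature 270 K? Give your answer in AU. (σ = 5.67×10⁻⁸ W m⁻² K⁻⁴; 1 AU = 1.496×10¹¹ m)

From T_eq⁴ = L(1−A)/(16πσd²): d = √[L(1−A)/(16πσT_eq⁴)].
d = √[4.98×10²⁴ × 0.84 / (16π × 5.67×10⁻⁸ × (270)⁴)] = 1.66×10¹⁰ m = 0.111 AU.

d ≈ 0.111 AU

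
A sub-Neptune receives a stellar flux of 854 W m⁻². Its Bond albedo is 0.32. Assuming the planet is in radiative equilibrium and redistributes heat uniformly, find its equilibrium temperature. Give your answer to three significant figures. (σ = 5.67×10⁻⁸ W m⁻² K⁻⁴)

Energy balance: absorbed = emitted ⇒ πR²·S(1−A) = 4πR²·σT_eq⁴, so T_eq⁴ = S(1−A)/(4σ).
T_eq = [854 × 0.68 / (4 × 5.67×10⁻⁸)]^(1/4) = (2.56×10⁹)^(1/4) = 225 K.

T_eq ≈ 225 K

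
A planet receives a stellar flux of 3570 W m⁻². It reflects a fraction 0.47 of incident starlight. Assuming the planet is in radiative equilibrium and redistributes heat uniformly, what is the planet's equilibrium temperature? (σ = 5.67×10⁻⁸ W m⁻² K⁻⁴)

Energy balance: absorbed = emitted ⇒ πR²·S(1−A) = 4πR²·σT_eq⁴, so T_eq⁴ = S(1−A)/(4σ).
T_eq = [3570 × 0.53 / (4 × 5.67×10⁻⁸)]^(1/4) = (8.34×10⁹)^(1/4) = 302 K.

T_eq ≈ 302 K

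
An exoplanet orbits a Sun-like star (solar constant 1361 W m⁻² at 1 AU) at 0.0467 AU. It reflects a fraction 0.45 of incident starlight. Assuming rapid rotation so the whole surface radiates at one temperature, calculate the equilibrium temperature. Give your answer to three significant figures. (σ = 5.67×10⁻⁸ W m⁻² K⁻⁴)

T_eq ≈ 1110 K

Flux at 0.0467 AU: S = 1361/0.0467² = 6.24×10⁵ W m⁻².
Energy balance: absorbed = emitted ⇒ πR²·S(1−A) = 4πR²·σT_eq⁴, so T_eq⁴ = S(1−A)/(4σ).
T_eq = [6.24×10⁵ × 0.55 / (4 × 5.67×10⁻⁸)]^(1/4) = (1.51×10¹²)^(1/4) = 1110 K.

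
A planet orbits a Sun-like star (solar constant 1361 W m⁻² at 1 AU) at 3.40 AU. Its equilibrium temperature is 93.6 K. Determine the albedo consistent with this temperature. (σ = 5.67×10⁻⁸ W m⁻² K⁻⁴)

Flux at 3.40 AU: S = 1361/3.40² = 118 W m⁻².
From T_eq⁴ = S(1−A)/(4σ): 1−A = 4σT_eq⁴/S.
1−A = 4 × 5.67×10⁻⁸ × (93.6)⁴ / 118 = 0.148.

A ≈ 0.85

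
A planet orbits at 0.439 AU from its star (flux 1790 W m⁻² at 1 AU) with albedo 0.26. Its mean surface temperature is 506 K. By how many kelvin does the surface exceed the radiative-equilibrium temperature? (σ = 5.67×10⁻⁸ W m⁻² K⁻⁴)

S = 1790/0.439² = 9288 W m⁻².
T_eq = [S(1−A)/(4σ)]^(1/4) = [9288×0.74/(4×5.67×10⁻⁸)]^(1/4) = 417.2 K.
ΔT = T_surf − T_eq = 506 − 417.2.

ΔT ≈ 88.8 K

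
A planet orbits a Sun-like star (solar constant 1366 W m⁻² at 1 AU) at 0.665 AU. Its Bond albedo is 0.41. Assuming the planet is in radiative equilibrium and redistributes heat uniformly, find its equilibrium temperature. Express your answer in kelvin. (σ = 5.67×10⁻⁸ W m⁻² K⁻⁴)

Flux at 0.665 AU: S = 1366/0.665² = 3090 W m⁻².
Energy balance: absorbed = emitted ⇒ πR²·S(1−A) = 4πR²·σT_eq⁴, so T_eq⁴ = S(1−A)/(4σ).
T_eq = [3090 × 0.59 / (4 × 5.67×10⁻⁸)]^(1/4) = (8.04×10⁹)^(1/4) = 299 K.

T_eq ≈ 299 K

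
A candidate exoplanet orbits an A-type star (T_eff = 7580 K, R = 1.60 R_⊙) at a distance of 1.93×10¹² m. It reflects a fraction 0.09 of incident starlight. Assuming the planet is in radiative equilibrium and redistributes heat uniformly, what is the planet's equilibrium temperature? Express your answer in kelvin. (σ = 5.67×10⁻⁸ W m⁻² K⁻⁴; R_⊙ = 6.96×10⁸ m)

T_eq ≈ 126 K

R_⋆ = 1.60 × 6.96×10⁸ = 1.11×10⁹ m.
L = 4πR_⋆²σT_⋆⁴ = 4π(1.11×10⁹)² × 5.67×10⁻⁸ × (7580)⁴ = 2.92×10²⁷ W.
S = L/(4πd²) = 62.3 W m⁻².
Energy balance: absorbed = emitted ⇒ πR²·S(1−A) = 4πR²·σT_eq⁴, so T_eq⁴ = S(1−A)/(4σ).
T_eq = [62.3 × 0.91 / (4 × 5.67×10⁻⁸)]^(1/4) = (2.50×10⁸)^(1/4) = 126 K.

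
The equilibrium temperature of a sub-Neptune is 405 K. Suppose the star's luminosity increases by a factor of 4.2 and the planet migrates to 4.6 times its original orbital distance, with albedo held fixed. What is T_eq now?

T_eq ∝ L^(1/4) · d^(−1/2).
T′ = 405 × 4.2^(1/4) / 4.6^(1/2) = 270 K.

T_eq ≈ 270 K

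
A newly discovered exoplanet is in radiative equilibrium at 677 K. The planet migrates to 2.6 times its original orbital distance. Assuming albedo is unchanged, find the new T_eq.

T_eq ∝ L^(1/4) · d^(−1/2).
T′ = 677 / 2.6^(1/2) = 420 K.

T_eq ≈ 420 K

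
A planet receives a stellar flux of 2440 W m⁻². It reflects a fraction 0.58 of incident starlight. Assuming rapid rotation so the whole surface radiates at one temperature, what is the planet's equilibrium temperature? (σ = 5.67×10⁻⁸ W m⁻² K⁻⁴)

T_eq ≈ 259 K

Energy balance: absorbed = emitted ⇒ πR²·S(1−A) = 4πR²·σT_eq⁴, so T_eq⁴ = S(1−A)/(4σ).
T_eq = [2440 × 0.42 / (4 × 5.67×10⁻⁸)]^(1/4) = (4.52×10⁹)^(1/4) = 259 K.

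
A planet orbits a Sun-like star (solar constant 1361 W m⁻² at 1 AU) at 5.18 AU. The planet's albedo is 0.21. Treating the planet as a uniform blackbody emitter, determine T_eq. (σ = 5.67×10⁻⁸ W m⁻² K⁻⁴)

T_eq ≈ 115 K

Flux at 5.18 AU: S = 1361/5.18² = 50.7 W m⁻².
Energy balance: absorbed = emitted ⇒ πR²·S(1−A) = 4πR²·σT_eq⁴, so T_eq⁴ = S(1−A)/(4σ).
T_eq = [50.7 × 0.79 / (4 × 5.67×10⁻⁸)]^(1/4) = (1.77×10⁸)^(1/4) = 115 K.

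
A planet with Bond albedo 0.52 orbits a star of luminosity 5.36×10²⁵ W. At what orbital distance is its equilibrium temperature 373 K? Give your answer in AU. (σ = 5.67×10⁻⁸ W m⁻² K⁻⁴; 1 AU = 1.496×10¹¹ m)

From T_eq⁴ = L(1−A)/(16πσd²): d = √[L(1−A)/(16πσT_eq⁴)].
d = √[5.36×10²⁵ × 0.48 / (16π × 5.67×10⁻⁸ × (373)⁴)] = 2.16×10¹⁰ m = 0.144 AU.

d ≈ 0.144 AU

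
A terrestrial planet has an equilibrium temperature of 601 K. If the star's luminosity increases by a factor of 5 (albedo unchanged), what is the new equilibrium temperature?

T_eq ≈ 899 K

T_eq ∝ L^(1/4) · d^(−1/2).
T′ = 601 × 5^(1/4) = 899 K.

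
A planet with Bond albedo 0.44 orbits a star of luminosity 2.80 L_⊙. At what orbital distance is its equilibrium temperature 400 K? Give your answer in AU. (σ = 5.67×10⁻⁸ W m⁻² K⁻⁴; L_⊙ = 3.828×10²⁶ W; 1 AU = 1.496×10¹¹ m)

d ≈ 0.606 AU

L = 2.80 × 3.828×10²⁶ = 1.07×10²⁷ W.
From T_eq⁴ = L(1−A)/(16πσd²): d = √[L(1−A)/(16πσT_eq⁴)].
d = √[1.07×10²⁷ × 0.56 / (16π × 5.67×10⁻⁸ × (400)⁴)] = 9.07×10¹⁰ m = 0.606 AU.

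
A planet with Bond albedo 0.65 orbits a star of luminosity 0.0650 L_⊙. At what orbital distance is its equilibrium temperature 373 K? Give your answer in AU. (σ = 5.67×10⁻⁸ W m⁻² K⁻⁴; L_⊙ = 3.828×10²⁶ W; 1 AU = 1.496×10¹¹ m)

L = 0.0650 × 3.828×10²⁶ = 2.49×10²⁵ W.
From T_eq⁴ = L(1−A)/(16πσd²): d = √[L(1−A)/(16πσT_eq⁴)].
d = √[2.49×10²⁵ × 0.35 / (16π × 5.67×10⁻⁸ × (373)⁴)] = 1.26×10¹⁰ m = 0.0840 AU.

d ≈ 0.0840 AU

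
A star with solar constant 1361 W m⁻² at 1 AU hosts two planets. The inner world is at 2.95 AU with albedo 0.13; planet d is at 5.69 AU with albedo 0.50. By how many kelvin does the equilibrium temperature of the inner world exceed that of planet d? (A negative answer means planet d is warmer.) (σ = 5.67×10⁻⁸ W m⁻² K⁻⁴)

ΔT ≈ 58.4 K

T_eq = [S₀(1−A)/(4σd²)]^(1/4), so T ∝ (1−A)^(1/4) / √d.
T₁ = [1361×0.87/(4×5.67×10⁻⁸×2.95²)]^(1/4) = 156.50 K.
T₂ = [1361×0.50/(4×5.67×10⁻⁸×5.69²)]^(1/4) = 98.12 K.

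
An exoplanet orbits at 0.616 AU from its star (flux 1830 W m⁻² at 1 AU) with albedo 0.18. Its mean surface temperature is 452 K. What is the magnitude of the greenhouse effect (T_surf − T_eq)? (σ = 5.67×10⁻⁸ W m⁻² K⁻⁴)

ΔT ≈ 88.6 K

S = 1830/0.616² = 4823 W m⁻².
T_eq = [S(1−A)/(4σ)]^(1/4) = [4823×0.82/(4×5.67×10⁻⁸)]^(1/4) = 363.4 K.
ΔT = T_surf − T_eq = 452 − 363.4.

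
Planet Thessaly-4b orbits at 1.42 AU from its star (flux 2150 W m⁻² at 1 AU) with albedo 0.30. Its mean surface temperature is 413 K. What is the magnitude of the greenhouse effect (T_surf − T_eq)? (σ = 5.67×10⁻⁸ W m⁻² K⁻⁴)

ΔT ≈ 173.5 K

S = 2150/1.42² = 1066 W m⁻².
T_eq = [S(1−A)/(4σ)]^(1/4) = [1066×0.70/(4×5.67×10⁻⁸)]^(1/4) = 239.5 K.
ΔT = T_surf − T_eq = 413 − 239.5.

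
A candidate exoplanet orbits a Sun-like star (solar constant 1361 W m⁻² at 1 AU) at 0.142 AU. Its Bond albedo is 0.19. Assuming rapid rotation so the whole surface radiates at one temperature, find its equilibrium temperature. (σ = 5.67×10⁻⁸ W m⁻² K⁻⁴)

Flux at 0.142 AU: S = 1361/0.142² = 6.75×10⁴ W m⁻².
Energy balance: absorbed = emitted ⇒ πR²·S(1−A) = 4πR²·σT_eq⁴, so T_eq⁴ = S(1−A)/(4σ).
T_eq = [6.75×10⁴ × 0.81 / (4 × 5.67×10⁻⁸)]^(1/4) = (2.41×10¹¹)^(1/4) = 701 K.

T_eq ≈ 701 K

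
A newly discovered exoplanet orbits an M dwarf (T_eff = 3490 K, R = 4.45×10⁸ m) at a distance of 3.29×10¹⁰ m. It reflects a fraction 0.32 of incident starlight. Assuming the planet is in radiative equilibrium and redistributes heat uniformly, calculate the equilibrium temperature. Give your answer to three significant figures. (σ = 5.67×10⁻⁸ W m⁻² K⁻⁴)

L = 4πR_⋆²σT_⋆⁴ = 4π(4.45×10⁸)² × 5.67×10⁻⁸ × (3490)⁴ = 2.09×10²⁵ W.
S = L/(4πd²) = 1540 W m⁻².
Energy balance: absorbed = emitted ⇒ πR²·S(1−A) = 4πR²·σT_eq⁴, so T_eq⁴ = S(1−A)/(4σ).
T_eq = [1540 × 0.68 / (4 × 5.67×10⁻⁸)]^(1/4) = (4.61×10⁹)^(1/4) = 261 K.

T_eq ≈ 261 K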